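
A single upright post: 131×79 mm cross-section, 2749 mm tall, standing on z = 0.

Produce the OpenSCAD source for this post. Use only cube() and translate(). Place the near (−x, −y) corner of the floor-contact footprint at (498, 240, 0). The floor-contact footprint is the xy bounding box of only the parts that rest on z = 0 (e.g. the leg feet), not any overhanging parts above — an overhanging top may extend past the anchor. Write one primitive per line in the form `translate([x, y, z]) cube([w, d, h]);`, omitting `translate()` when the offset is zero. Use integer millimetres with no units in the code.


translate([498, 240, 0]) cube([131, 79, 2749]);


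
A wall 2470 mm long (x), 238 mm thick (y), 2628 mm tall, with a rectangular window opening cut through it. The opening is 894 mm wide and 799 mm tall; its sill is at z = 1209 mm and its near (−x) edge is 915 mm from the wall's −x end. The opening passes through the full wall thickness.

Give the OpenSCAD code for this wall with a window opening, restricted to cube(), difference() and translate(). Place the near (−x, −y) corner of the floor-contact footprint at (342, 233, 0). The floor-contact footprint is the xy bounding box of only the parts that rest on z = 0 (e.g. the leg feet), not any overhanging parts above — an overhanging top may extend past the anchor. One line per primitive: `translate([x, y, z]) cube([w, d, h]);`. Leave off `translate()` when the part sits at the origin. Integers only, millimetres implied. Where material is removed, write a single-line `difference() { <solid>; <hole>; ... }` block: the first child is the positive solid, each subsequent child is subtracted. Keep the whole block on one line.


difference() { translate([342, 233, 0]) cube([2470, 238, 2628]); translate([1257, 233, 1209]) cube([894, 238, 799]); }


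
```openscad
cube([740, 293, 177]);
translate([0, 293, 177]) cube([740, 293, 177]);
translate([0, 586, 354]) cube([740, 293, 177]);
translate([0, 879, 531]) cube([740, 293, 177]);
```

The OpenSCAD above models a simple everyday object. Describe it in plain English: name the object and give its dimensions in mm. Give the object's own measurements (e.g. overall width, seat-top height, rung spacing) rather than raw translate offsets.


A straight staircase of 4 solid steps. Each step is 740 mm wide (x), 293 mm deep (y, the going) and 177 mm tall (the rise). The first step rests on the floor; each subsequent step sits one going further in +y and one rise higher in +z, directly behind and above the previous step with no overlap.


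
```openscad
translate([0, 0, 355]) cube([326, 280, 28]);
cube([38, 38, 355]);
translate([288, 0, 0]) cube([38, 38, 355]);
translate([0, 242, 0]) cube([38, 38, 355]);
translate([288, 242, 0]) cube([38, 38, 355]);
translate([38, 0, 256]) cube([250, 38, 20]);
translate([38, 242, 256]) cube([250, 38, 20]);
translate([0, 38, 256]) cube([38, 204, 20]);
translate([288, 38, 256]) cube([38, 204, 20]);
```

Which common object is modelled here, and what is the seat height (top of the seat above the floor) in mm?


A stool. The seat height is 383 mm.

A 326×280×28 slab at z = 355 on four corner posts — a stool. The seat top is 355 + 28 = 383 mm.


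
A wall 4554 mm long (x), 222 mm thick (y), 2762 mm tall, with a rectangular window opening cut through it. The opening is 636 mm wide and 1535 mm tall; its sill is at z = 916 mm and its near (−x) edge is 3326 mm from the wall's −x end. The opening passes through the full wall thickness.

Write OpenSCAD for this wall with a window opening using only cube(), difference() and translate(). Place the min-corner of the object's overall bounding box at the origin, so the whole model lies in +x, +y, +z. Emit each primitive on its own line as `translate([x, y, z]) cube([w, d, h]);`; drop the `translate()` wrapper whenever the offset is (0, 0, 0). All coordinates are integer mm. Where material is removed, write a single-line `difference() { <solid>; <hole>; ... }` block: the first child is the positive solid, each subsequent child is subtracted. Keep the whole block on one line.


difference() { cube([4554, 222, 2762]); translate([3326, 0, 916]) cube([636, 222, 1535]); }


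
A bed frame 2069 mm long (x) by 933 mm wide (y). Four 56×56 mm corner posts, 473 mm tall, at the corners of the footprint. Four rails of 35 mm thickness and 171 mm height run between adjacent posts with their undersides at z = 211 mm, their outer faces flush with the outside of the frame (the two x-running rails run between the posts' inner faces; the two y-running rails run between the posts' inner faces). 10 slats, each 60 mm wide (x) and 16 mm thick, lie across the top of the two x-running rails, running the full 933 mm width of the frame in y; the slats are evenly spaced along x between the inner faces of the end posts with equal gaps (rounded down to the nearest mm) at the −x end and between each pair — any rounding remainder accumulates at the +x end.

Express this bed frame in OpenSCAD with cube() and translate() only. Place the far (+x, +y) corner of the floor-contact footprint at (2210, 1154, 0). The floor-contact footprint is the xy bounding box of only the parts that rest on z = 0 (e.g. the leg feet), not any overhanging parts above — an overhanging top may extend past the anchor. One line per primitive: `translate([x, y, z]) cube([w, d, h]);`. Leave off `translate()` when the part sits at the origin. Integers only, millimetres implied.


translate([141, 221, 0]) cube([56, 56, 473]);
translate([141, 1098, 0]) cube([56, 56, 473]);
translate([2154, 221, 0]) cube([56, 56, 473]);
translate([2154, 1098, 0]) cube([56, 56, 473]);
translate([197, 221, 211]) cube([1957, 35, 171]);
translate([197, 1119, 211]) cube([1957, 35, 171]);
translate([141, 277, 211]) cube([35, 821, 171]);
translate([2175, 277, 211]) cube([35, 821, 171]);
translate([320, 221, 382]) cube([60, 933, 16]);
translate([503, 221, 382]) cube([60, 933, 16]);
translate([686, 221, 382]) cube([60, 933, 16]);
translate([869, 221, 382]) cube([60, 933, 16]);
translate([1052, 221, 382]) cube([60, 933, 16]);
translate([1235, 221, 382]) cube([60, 933, 16]);
translate([1418, 221, 382]) cube([60, 933, 16]);
translate([1601, 221, 382]) cube([60, 933, 16]);
translate([1784, 221, 382]) cube([60, 933, 16]);
translate([1967, 221, 382]) cube([60, 933, 16]);


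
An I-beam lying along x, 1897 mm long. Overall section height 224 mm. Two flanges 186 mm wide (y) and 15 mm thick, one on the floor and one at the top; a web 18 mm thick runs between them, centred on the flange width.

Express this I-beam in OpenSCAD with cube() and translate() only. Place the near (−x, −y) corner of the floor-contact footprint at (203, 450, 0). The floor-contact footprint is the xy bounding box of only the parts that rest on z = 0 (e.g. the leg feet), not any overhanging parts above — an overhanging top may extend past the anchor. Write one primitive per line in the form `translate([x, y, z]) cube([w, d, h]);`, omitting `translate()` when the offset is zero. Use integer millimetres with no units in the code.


translate([203, 450, 0]) cube([1897, 186, 15]);
translate([203, 534, 15]) cube([1897, 18, 194]);
translate([203, 450, 209]) cube([1897, 186, 15]);


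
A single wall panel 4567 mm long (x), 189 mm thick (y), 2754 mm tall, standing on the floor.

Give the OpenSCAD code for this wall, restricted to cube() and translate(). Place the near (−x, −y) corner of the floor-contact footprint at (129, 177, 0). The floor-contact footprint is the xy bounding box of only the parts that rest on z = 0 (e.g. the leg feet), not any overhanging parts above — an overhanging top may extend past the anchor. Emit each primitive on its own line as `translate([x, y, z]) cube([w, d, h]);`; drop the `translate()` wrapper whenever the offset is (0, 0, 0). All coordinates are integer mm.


translate([129, 177, 0]) cube([4567, 189, 2754]);


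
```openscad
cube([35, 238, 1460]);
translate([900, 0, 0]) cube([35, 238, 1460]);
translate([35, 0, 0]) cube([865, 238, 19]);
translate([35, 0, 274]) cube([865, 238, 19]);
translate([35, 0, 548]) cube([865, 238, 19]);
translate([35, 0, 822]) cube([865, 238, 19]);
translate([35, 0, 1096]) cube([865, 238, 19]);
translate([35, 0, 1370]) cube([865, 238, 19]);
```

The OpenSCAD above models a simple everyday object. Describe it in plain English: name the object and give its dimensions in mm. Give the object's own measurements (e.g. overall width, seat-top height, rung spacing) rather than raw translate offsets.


An open bookshelf. Two side panels, each 35 mm thick, 238 mm deep and 1460 mm tall, stand 935 mm apart (outside-to-outside). Between them sit 6 shelves, each 19 mm thick and 238 mm deep, spanning the full gap between the sides. The bottom shelf rests on the floor (its underside at z = 0) and the clear gap between one shelf's top and the next shelf's underside is 255 mm.


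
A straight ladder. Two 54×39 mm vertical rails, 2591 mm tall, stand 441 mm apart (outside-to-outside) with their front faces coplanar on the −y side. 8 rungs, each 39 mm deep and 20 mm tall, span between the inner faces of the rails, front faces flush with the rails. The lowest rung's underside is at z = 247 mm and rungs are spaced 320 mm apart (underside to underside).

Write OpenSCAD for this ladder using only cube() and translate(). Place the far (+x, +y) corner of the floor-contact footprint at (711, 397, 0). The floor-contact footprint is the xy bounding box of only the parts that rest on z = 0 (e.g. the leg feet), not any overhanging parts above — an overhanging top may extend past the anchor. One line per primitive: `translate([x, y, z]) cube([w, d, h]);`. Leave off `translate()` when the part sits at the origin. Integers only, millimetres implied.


translate([270, 358, 0]) cube([54, 39, 2591]);
translate([657, 358, 0]) cube([54, 39, 2591]);
translate([324, 358, 247]) cube([333, 39, 20]);
translate([324, 358, 567]) cube([333, 39, 20]);
translate([324, 358, 887]) cube([333, 39, 20]);
translate([324, 358, 1207]) cube([333, 39, 20]);
translate([324, 358, 1527]) cube([333, 39, 20]);
translate([324, 358, 1847]) cube([333, 39, 20]);
translate([324, 358, 2167]) cube([333, 39, 20]);
translate([324, 358, 2487]) cube([333, 39, 20]);


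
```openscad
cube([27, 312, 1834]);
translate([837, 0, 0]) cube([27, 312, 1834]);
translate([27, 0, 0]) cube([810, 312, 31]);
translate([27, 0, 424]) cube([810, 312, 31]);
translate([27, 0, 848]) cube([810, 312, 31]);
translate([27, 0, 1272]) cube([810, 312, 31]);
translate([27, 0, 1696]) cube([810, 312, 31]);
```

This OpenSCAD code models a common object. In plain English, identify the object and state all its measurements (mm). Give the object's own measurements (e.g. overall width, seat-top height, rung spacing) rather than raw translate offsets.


An open bookshelf. Two side panels, each 27 mm thick, 312 mm deep and 1834 mm tall, stand 864 mm apart (outside-to-outside). Between them sit 5 shelves, each 31 mm thick and 312 mm deep, spanning the full gap between the sides. The bottom shelf rests on the floor (its underside at z = 0) and the clear gap between one shelf's top and the next shelf's underside is 393 mm.


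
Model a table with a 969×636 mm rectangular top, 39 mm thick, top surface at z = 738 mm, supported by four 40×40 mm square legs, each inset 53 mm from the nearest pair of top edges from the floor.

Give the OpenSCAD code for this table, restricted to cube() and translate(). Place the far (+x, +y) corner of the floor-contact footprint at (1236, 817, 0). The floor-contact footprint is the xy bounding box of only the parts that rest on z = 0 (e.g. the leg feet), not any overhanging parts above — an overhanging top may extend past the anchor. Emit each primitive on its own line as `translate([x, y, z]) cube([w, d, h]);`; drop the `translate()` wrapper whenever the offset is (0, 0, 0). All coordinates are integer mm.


// leg_h = 738 - 39 = 699
translate([320, 234, 699]) cube([969, 636, 39]);
translate([373, 287, 0]) cube([40, 40, 699]);
translate([1196, 287, 0]) cube([40, 40, 699]);
translate([373, 777, 0]) cube([40, 40, 699]);
translate([1196, 777, 0]) cube([40, 40, 699]);


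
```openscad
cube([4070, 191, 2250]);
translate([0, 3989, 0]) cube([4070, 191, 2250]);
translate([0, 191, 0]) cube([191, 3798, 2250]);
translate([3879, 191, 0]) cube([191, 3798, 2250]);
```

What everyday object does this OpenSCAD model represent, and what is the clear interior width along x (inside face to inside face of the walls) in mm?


A house (or room) frame. The interior width is 3688 mm.

Four 2250 mm walls enclosing a rectangle with no floor or roof — a room or house frame. Outside width is 4070 mm and wall thickness is 191 mm, so the interior width is 4070 − 2 × 191 = 3688 mm.


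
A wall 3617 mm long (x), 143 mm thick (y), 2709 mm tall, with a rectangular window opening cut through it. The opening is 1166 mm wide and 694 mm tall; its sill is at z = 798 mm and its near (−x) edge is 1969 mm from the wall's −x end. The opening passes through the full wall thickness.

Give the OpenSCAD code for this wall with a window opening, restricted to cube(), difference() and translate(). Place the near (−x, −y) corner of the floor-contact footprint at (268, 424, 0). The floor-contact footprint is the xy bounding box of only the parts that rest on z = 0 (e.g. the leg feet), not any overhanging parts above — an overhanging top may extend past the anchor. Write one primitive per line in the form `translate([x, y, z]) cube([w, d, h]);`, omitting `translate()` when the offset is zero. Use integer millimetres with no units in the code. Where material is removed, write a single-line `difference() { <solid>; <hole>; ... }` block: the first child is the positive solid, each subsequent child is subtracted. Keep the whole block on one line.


difference() { translate([268, 424, 0]) cube([3617, 143, 2709]); translate([2237, 424, 798]) cube([1166, 143, 694]); }


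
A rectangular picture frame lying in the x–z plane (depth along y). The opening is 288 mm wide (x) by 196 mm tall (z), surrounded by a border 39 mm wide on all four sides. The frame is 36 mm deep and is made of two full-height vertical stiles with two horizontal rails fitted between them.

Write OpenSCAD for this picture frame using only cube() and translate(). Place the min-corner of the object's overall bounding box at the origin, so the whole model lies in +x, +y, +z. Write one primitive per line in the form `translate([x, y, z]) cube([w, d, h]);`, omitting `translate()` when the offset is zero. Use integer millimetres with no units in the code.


cube([39, 36, 274]);
translate([327, 0, 0]) cube([39, 36, 274]);
translate([39, 0, 0]) cube([288, 36, 39]);
translate([39, 0, 235]) cube([288, 36, 39]);


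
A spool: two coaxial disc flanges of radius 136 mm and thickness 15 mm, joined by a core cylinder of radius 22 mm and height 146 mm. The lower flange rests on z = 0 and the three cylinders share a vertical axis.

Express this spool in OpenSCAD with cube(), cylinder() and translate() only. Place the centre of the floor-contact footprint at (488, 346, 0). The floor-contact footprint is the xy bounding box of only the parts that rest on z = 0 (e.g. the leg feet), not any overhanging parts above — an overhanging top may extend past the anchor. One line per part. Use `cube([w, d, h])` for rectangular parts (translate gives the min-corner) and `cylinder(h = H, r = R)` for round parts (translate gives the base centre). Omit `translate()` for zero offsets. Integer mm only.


translate([488, 346, 0]) cylinder(h = 15, r = 136);
translate([488, 346, 15]) cylinder(h = 146, r = 22);
translate([488, 346, 161]) cylinder(h = 15, r = 136);


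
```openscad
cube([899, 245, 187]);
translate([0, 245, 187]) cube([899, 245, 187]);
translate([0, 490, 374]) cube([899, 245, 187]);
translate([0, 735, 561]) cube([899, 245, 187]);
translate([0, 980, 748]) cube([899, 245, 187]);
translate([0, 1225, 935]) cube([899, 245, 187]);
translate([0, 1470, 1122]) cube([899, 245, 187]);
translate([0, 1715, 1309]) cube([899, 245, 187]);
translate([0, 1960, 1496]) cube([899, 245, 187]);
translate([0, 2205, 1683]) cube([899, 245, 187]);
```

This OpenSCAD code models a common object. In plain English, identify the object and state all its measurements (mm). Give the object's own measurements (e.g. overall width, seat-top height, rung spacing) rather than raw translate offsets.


A straight staircase of 10 solid steps. Each step is 899 mm wide (x), 245 mm deep (y, the going) and 187 mm tall (the rise). The first step rests on the floor; each subsequent step sits one going further in +y and one rise higher in +z, directly behind and above the previous step with no overlap.


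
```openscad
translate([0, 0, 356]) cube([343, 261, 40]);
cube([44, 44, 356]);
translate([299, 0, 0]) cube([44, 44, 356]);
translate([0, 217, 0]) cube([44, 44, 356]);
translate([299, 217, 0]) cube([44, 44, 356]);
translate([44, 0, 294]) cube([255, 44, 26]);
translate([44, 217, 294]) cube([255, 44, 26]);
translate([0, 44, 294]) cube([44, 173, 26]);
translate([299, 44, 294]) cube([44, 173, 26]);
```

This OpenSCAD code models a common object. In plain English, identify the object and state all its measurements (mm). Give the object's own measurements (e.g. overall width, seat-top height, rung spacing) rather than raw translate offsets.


A simple wooden stool: a rectangular seat 343 mm (x) by 261 mm (y), 40 mm thick, top face at z = 396 mm, on four square legs, each 44×44 mm in cross-section. The legs rest on z = 0, each flush with a corner of the seat. Four stretchers, 44 mm wide and 26 mm tall, connect adjacent legs with their undersides at z = 294 mm, each running between the inner faces of the legs it joins and aligned with the legs' outer faces on the other axis.


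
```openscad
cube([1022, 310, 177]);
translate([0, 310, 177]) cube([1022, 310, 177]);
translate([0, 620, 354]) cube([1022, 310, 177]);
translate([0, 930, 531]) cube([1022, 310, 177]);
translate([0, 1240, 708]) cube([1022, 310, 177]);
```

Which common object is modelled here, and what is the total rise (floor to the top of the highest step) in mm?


A staircase. The total rise is 885 mm.

5 identical blocks, each offset up and back from the previous — a staircase. Each step is 177 mm tall and there are 5 of them, so the total rise is 5 × 177 = 885 mm.


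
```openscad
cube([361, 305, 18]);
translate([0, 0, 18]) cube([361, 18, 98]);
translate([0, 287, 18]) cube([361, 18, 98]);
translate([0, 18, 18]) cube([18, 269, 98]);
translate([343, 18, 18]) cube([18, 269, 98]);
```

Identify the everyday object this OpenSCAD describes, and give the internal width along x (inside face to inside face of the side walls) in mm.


An open box. The internal width is 325 mm.

A 361×305 base slab with four walls standing on it — an open box. The base is 361 mm wide and the walls are 18 mm thick, so the internal width is 361 − 2 × 18 = 325 mm.


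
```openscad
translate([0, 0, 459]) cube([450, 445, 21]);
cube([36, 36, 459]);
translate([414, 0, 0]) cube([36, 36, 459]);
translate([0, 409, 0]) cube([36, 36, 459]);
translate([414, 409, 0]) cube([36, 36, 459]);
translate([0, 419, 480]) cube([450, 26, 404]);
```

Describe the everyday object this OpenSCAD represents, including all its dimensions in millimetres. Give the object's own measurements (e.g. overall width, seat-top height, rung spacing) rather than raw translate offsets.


A chair. The seat is a 450×445×21 mm slab with its top at z = 480 mm, on four 36×36 mm corner legs (flush with the seat edges, standing on z = 0). A flat backrest 26 mm thick, 404 mm tall, spans the full seat width and rises from the seat top along its +y edge, rear face flush with the rear of the seat.


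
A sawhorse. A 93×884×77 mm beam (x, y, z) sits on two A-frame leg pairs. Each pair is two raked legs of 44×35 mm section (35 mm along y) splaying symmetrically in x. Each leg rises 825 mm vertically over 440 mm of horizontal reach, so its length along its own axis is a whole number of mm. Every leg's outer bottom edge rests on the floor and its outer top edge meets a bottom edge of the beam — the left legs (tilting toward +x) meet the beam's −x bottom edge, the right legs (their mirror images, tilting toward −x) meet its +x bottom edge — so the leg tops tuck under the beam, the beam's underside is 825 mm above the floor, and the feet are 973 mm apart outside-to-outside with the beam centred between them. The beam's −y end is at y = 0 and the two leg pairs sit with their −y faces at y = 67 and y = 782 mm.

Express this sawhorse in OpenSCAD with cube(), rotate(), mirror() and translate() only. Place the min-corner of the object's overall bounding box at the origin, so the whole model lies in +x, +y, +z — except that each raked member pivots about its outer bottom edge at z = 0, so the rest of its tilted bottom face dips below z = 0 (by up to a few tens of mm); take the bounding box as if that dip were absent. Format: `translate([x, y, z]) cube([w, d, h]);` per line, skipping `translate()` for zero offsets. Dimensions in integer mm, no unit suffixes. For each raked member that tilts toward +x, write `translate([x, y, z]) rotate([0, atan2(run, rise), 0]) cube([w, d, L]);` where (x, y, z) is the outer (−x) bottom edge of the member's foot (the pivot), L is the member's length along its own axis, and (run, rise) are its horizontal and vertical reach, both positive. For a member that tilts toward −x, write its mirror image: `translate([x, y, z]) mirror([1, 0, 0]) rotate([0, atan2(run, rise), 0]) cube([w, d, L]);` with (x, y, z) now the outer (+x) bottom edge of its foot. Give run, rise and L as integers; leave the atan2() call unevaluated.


// leg length = √(440² + 825²) = 935
// right-leg outer foot x = 2·440 + 93 = 973
// beam min-corner = (440, 0, 825)
translate([440, 0, 825]) cube([93, 884, 77]);
translate([0, 67, 0]) rotate([0, atan2(440, 825), 0]) cube([44, 35, 935]);
translate([973, 67, 0]) mirror([1, 0, 0]) rotate([0, atan2(440, 825), 0]) cube([44, 35, 935]);
translate([0, 782, 0]) rotate([0, atan2(440, 825), 0]) cube([44, 35, 935]);
translate([973, 782, 0]) mirror([1, 0, 0]) rotate([0, atan2(440, 825), 0]) cube([44, 35, 935]);


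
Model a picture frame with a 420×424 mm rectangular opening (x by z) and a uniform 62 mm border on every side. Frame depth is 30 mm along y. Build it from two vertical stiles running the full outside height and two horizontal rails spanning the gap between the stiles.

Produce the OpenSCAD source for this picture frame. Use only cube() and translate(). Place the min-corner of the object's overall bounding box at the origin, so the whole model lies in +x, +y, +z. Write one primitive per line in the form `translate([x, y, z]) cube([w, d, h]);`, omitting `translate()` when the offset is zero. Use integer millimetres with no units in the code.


cube([62, 30, 548]);
translate([482, 0, 0]) cube([62, 30, 548]);
translate([62, 0, 0]) cube([420, 30, 62]);
translate([62, 0, 486]) cube([420, 30, 62]);


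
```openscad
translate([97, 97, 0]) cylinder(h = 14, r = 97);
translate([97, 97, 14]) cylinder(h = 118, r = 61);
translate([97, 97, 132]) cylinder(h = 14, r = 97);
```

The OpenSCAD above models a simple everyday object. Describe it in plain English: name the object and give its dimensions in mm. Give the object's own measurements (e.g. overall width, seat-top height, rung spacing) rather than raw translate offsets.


A spool: two coaxial disc flanges of radius 97 mm and thickness 14 mm, joined by a core cylinder of radius 61 mm and height 118 mm. The lower flange rests on z = 0 and the three cylinders share a vertical axis.


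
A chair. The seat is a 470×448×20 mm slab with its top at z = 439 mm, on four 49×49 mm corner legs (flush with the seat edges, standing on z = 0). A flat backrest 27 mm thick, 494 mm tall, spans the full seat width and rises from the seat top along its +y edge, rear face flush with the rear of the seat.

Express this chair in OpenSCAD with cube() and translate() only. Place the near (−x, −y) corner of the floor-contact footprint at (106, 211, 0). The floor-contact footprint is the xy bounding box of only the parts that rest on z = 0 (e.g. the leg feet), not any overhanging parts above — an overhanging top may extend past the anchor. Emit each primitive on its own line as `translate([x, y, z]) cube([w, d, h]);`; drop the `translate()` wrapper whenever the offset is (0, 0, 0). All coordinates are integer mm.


translate([106, 211, 419]) cube([470, 448, 20]);
translate([106, 211, 0]) cube([49, 49, 419]);
translate([527, 211, 0]) cube([49, 49, 419]);
translate([106, 610, 0]) cube([49, 49, 419]);
translate([527, 610, 0]) cube([49, 49, 419]);
translate([106, 632, 439]) cube([470, 27, 494]);


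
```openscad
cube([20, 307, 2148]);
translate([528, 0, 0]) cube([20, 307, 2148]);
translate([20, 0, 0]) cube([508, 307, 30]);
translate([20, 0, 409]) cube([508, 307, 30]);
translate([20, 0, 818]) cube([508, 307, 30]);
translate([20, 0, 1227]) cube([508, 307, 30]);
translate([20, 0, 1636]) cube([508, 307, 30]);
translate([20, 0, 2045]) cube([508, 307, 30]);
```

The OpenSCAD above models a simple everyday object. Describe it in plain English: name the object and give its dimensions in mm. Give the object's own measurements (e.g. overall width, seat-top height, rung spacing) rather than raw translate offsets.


An open bookshelf. Two side panels, each 20 mm thick, 307 mm deep and 2148 mm tall, stand 548 mm apart (outside-to-outside). Between them sit 6 shelves, each 30 mm thick and 307 mm deep, spanning the full gap between the sides. The bottom shelf rests on the floor (its underside at z = 0) and the clear gap between one shelf's top and the next shelf's underside is 379 mm.


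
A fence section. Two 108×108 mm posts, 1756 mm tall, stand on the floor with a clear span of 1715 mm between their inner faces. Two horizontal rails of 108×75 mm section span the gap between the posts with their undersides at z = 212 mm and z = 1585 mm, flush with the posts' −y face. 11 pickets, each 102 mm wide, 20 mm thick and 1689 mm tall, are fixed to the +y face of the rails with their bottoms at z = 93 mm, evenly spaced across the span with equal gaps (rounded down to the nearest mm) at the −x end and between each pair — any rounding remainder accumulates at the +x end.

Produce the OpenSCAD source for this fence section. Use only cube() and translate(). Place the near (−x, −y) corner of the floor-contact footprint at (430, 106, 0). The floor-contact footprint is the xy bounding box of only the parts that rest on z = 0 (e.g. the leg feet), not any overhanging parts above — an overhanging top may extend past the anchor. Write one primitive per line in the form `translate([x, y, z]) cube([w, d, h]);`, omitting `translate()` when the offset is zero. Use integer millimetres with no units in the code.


translate([430, 106, 0]) cube([108, 108, 1756]);
translate([2253, 106, 0]) cube([108, 108, 1756]);
translate([538, 106, 212]) cube([1715, 108, 75]);
translate([538, 106, 1585]) cube([1715, 108, 75]);
translate([587, 214, 93]) cube([102, 20, 1689]);
translate([738, 214, 93]) cube([102, 20, 1689]);
translate([889, 214, 93]) cube([102, 20, 1689]);
translate([1040, 214, 93]) cube([102, 20, 1689]);
translate([1191, 214, 93]) cube([102, 20, 1689]);
translate([1342, 214, 93]) cube([102, 20, 1689]);
translate([1493, 214, 93]) cube([102, 20, 1689]);
translate([1644, 214, 93]) cube([102, 20, 1689]);
translate([1795, 214, 93]) cube([102, 20, 1689]);
translate([1946, 214, 93]) cube([102, 20, 1689]);
translate([2097, 214, 93]) cube([102, 20, 1689]);


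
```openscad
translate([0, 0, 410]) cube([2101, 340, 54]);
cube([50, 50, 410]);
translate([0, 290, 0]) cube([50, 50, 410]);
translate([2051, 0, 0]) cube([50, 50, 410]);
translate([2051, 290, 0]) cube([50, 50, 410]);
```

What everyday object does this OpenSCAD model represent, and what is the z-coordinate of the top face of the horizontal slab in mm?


A bench. The seat-top height is 464 mm.

A long slab on four corner posts — a bench. The slab sits at z = 410 with thickness 54, so the top is 410 + 54 = 464 mm.


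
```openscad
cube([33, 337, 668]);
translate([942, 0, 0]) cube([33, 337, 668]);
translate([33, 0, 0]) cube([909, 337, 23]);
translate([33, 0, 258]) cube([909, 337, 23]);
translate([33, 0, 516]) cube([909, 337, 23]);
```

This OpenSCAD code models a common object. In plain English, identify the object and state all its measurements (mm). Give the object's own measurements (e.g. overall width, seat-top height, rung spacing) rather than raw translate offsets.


An open bookshelf. Two side panels, each 33 mm thick, 337 mm deep and 668 mm tall, stand 975 mm apart (outside-to-outside). Between them sit 3 shelves, each 23 mm thick and 337 mm deep, spanning the full gap between the sides. The bottom shelf rests on the floor (its underside at z = 0) and the clear gap between one shelf's top and the next shelf's underside is 235 mm.


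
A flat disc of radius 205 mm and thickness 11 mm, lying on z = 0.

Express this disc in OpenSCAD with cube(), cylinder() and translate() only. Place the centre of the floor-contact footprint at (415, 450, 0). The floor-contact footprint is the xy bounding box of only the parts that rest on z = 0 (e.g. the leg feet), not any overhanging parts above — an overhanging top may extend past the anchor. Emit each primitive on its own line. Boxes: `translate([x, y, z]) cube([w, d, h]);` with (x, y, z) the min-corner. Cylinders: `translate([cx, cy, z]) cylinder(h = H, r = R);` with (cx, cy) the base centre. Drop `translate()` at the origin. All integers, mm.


translate([415, 450, 0]) cylinder(h = 11, r = 205);


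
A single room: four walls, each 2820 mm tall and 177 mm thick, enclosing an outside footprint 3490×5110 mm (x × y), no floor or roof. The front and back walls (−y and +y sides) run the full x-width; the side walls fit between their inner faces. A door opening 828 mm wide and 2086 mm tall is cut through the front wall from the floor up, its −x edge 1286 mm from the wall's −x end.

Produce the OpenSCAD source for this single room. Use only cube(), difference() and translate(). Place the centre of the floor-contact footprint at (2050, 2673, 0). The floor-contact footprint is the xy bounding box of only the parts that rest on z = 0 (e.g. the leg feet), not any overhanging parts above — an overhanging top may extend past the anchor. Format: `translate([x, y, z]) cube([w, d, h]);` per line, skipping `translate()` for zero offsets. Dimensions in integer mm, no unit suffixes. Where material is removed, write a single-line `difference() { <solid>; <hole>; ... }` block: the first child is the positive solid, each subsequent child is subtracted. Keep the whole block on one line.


difference() { translate([305, 118, 0]) cube([3490, 177, 2820]); translate([1591, 118, 0]) cube([828, 177, 2086]); }
translate([305, 5051, 0]) cube([3490, 177, 2820]);
translate([305, 295, 0]) cube([177, 4756, 2820]);
translate([3618, 295, 0]) cube([177, 4756, 2820]);


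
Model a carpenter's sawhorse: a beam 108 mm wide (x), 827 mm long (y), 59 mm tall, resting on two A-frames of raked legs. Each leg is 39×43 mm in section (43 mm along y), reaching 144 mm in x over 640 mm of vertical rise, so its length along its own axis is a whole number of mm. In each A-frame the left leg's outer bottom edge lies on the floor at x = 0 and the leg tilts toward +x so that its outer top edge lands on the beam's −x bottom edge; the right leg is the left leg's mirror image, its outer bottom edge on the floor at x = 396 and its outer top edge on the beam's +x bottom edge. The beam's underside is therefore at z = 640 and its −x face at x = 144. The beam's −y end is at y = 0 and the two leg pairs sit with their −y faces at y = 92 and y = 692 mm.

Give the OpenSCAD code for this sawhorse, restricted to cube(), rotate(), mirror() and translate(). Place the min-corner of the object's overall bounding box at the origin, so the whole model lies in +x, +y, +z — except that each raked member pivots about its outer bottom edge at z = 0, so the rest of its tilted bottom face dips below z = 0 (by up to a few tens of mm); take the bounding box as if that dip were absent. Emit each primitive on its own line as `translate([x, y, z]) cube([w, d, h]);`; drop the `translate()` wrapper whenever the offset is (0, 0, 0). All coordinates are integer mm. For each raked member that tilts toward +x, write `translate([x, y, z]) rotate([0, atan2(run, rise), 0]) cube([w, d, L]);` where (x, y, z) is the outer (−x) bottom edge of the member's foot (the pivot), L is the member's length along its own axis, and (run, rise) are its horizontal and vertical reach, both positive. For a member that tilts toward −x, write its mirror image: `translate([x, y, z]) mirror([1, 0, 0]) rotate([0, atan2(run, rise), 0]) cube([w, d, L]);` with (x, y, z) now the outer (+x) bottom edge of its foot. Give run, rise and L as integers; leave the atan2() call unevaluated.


translate([144, 0, 640]) cube([108, 827, 59]);
translate([0, 92, 0]) rotate([0, atan2(144, 640), 0]) cube([39, 43, 656]);
translate([396, 92, 0]) mirror([1, 0, 0]) rotate([0, atan2(144, 640), 0]) cube([39, 43, 656]);
translate([0, 692, 0]) rotate([0, atan2(144, 640), 0]) cube([39, 43, 656]);
translate([396, 692, 0]) mirror([1, 0, 0]) rotate([0, atan2(144, 640), 0]) cube([39, 43, 656]);


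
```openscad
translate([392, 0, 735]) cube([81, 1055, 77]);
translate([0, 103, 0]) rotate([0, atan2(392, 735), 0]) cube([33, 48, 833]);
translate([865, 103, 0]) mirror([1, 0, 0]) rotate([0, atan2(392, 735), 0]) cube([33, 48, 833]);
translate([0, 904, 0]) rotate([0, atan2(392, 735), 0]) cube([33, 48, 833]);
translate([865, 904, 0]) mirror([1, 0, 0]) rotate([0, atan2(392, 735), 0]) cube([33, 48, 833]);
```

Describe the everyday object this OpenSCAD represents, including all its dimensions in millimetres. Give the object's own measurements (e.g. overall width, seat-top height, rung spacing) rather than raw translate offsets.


A sawhorse. A 81×1055×77 mm beam (x, y, z) sits on two A-frame leg pairs. Each pair is two raked legs of 33×48 mm section (48 mm along y) splaying symmetrically in x. Each leg rises 735 mm vertically over 392 mm of horizontal reach and is 833 mm long along its own axis. Every leg's outer bottom edge rests on the floor and its outer top edge meets a bottom edge of the beam — the left legs (tilting toward +x) meet the beam's −x bottom edge, the right legs (their mirror images, tilting toward −x) meet its +x bottom edge — so the leg tops tuck under the beam, the beam's underside is 735 mm above the floor, and the feet are 865 mm apart outside-to-outside with the beam centred between them. The two leg pairs are set in 103 mm from either end of the beam.


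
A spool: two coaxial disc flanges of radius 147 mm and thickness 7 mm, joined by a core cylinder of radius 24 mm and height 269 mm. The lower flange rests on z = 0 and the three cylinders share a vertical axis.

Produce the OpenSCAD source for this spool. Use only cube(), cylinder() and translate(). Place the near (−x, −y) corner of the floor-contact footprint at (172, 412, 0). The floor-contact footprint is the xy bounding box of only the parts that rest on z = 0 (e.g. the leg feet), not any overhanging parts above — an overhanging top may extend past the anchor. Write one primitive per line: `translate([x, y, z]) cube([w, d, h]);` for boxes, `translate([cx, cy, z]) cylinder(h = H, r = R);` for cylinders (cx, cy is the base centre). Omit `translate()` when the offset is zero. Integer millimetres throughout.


translate([319, 559, 0]) cylinder(h = 7, r = 147);
translate([319, 559, 7]) cylinder(h = 269, r = 24);
translate([319, 559, 276]) cylinder(h = 7, r = 147);


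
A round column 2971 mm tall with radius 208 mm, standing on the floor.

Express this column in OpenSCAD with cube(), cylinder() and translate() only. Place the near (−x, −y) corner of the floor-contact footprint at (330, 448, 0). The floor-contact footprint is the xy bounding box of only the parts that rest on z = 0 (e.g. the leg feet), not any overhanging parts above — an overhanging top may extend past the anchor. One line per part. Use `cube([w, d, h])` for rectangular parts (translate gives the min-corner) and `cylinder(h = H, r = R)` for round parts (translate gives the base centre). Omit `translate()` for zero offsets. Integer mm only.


translate([538, 656, 0]) cylinder(h = 2971, r = 208);


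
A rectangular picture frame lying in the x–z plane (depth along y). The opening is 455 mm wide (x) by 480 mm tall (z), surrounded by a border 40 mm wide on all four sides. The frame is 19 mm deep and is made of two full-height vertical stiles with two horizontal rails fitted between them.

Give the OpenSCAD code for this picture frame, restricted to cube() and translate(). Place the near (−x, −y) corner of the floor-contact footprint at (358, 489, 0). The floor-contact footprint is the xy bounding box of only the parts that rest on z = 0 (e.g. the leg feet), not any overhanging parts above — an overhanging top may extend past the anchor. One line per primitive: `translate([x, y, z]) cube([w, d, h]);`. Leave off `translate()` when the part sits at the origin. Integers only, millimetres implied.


translate([358, 489, 0]) cube([40, 19, 560]);
translate([853, 489, 0]) cube([40, 19, 560]);
translate([398, 489, 0]) cube([455, 19, 40]);
translate([398, 489, 520]) cube([455, 19, 40]);


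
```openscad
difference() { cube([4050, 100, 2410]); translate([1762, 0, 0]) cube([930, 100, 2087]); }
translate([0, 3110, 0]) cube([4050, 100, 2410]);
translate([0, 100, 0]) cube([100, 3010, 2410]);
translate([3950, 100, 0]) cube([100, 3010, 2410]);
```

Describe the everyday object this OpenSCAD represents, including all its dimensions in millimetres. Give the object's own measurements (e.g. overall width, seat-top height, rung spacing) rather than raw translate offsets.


A single room: four walls, each 2410 mm tall and 100 mm thick, enclosing an outside footprint 4050×3210 mm (x × y), no floor or roof. The front and back walls (−y and +y sides) run the full x-width; the side walls fit between their inner faces. A door opening 930 mm wide and 2087 mm tall is cut through the front wall from the floor up, its −x edge 1762 mm from the wall's −x end.


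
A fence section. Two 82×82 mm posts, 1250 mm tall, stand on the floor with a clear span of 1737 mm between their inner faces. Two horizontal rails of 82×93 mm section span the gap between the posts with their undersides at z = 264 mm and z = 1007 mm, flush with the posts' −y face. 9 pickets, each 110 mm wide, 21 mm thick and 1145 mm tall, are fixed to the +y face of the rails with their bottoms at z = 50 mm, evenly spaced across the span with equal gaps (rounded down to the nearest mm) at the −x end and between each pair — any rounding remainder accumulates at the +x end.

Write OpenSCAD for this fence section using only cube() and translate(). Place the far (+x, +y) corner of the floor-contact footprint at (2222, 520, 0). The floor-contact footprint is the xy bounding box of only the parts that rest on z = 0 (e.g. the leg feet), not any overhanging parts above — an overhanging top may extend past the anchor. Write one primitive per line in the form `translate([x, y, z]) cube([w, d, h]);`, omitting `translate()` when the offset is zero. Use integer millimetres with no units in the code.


translate([321, 438, 0]) cube([82, 82, 1250]);
translate([2140, 438, 0]) cube([82, 82, 1250]);
translate([403, 438, 264]) cube([1737, 82, 93]);
translate([403, 438, 1007]) cube([1737, 82, 93]);
translate([477, 520, 50]) cube([110, 21, 1145]);
translate([661, 520, 50]) cube([110, 21, 1145]);
translate([845, 520, 50]) cube([110, 21, 1145]);
translate([1029, 520, 50]) cube([110, 21, 1145]);
translate([1213, 520, 50]) cube([110, 21, 1145]);
translate([1397, 520, 50]) cube([110, 21, 1145]);
translate([1581, 520, 50]) cube([110, 21, 1145]);
translate([1765, 520, 50]) cube([110, 21, 1145]);
translate([1949, 520, 50]) cube([110, 21, 1145]);


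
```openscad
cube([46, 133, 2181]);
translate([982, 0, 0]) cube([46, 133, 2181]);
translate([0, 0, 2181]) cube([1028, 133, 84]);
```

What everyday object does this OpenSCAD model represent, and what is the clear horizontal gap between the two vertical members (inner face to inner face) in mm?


A door frame. The clear opening width is 936 mm.

Two 2181 mm tall posts with a header on top — a door frame. The left jamb is 46 mm wide at x = 0; the right jamb starts at x = 982. The clear opening is 982 − 46 = 936 mm.
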